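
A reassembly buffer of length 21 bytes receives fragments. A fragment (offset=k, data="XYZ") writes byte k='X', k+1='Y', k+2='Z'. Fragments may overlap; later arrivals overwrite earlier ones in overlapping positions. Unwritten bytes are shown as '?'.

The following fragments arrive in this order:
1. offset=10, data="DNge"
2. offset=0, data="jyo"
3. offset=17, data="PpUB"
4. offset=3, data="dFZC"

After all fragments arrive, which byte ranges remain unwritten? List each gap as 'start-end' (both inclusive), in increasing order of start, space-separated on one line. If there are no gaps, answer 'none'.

Fragment 1: offset=10 len=4
Fragment 2: offset=0 len=3
Fragment 3: offset=17 len=4
Fragment 4: offset=3 len=4
Gaps: 7-9 14-16

Answer: 7-9 14-16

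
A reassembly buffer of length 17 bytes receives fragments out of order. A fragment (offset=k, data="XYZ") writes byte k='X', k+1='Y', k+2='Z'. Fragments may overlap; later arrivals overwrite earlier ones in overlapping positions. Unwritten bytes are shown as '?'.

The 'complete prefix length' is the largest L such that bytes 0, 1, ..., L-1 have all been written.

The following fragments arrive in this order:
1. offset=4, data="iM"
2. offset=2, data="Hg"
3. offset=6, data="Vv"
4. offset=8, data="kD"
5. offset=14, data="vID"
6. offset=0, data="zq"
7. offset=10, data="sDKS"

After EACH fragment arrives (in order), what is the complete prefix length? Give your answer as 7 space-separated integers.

Answer: 0 0 0 0 0 10 17

Derivation:
Fragment 1: offset=4 data="iM" -> buffer=????iM??????????? -> prefix_len=0
Fragment 2: offset=2 data="Hg" -> buffer=??HgiM??????????? -> prefix_len=0
Fragment 3: offset=6 data="Vv" -> buffer=??HgiMVv????????? -> prefix_len=0
Fragment 4: offset=8 data="kD" -> buffer=??HgiMVvkD??????? -> prefix_len=0
Fragment 5: offset=14 data="vID" -> buffer=??HgiMVvkD????vID -> prefix_len=0
Fragment 6: offset=0 data="zq" -> buffer=zqHgiMVvkD????vID -> prefix_len=10
Fragment 7: offset=10 data="sDKS" -> buffer=zqHgiMVvkDsDKSvID -> prefix_len=17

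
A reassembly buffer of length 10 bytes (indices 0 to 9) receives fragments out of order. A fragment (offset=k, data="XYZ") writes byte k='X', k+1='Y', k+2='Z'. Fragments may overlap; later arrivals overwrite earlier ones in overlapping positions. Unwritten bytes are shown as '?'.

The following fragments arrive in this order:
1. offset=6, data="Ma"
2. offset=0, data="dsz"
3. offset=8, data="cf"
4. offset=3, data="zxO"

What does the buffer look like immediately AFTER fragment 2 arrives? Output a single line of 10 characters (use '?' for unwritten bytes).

Answer: dsz???Ma??

Derivation:
Fragment 1: offset=6 data="Ma" -> buffer=??????Ma??
Fragment 2: offset=0 data="dsz" -> buffer=dsz???Ma??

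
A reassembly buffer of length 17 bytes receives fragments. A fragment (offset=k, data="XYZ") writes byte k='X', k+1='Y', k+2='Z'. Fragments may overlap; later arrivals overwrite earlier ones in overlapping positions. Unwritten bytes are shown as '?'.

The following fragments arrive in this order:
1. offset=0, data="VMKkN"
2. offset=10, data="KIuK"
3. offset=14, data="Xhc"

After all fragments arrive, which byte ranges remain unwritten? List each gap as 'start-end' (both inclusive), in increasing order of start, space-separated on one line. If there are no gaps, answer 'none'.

Answer: 5-9

Derivation:
Fragment 1: offset=0 len=5
Fragment 2: offset=10 len=4
Fragment 3: offset=14 len=3
Gaps: 5-9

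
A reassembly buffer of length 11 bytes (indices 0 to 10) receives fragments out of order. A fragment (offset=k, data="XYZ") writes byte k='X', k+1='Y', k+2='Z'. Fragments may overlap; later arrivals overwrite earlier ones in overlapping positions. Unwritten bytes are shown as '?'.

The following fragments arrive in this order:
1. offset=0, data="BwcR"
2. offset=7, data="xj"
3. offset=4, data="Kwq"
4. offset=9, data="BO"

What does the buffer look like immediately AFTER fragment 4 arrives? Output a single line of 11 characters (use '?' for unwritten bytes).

Answer: BwcRKwqxjBO

Derivation:
Fragment 1: offset=0 data="BwcR" -> buffer=BwcR???????
Fragment 2: offset=7 data="xj" -> buffer=BwcR???xj??
Fragment 3: offset=4 data="Kwq" -> buffer=BwcRKwqxj??
Fragment 4: offset=9 data="BO" -> buffer=BwcRKwqxjBO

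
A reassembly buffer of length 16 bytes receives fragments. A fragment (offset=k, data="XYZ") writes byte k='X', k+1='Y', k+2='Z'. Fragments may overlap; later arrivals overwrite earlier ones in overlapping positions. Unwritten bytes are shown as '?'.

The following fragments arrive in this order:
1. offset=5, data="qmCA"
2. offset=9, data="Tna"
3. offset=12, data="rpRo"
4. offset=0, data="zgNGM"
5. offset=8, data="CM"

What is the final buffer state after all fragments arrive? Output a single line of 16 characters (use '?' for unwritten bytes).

Answer: zgNGMqmCCMnarpRo

Derivation:
Fragment 1: offset=5 data="qmCA" -> buffer=?????qmCA???????
Fragment 2: offset=9 data="Tna" -> buffer=?????qmCATna????
Fragment 3: offset=12 data="rpRo" -> buffer=?????qmCATnarpRo
Fragment 4: offset=0 data="zgNGM" -> buffer=zgNGMqmCATnarpRo
Fragment 5: offset=8 data="CM" -> buffer=zgNGMqmCCMnarpRo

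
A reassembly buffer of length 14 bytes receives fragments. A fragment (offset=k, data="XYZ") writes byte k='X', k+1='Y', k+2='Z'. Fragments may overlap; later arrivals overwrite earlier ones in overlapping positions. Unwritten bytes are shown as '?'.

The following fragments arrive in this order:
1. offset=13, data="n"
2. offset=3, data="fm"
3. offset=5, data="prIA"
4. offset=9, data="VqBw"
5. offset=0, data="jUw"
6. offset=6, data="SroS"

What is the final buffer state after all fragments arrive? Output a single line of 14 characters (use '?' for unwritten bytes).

Answer: jUwfmpSroSqBwn

Derivation:
Fragment 1: offset=13 data="n" -> buffer=?????????????n
Fragment 2: offset=3 data="fm" -> buffer=???fm????????n
Fragment 3: offset=5 data="prIA" -> buffer=???fmprIA????n
Fragment 4: offset=9 data="VqBw" -> buffer=???fmprIAVqBwn
Fragment 5: offset=0 data="jUw" -> buffer=jUwfmprIAVqBwn
Fragment 6: offset=6 data="SroS" -> buffer=jUwfmpSroSqBwn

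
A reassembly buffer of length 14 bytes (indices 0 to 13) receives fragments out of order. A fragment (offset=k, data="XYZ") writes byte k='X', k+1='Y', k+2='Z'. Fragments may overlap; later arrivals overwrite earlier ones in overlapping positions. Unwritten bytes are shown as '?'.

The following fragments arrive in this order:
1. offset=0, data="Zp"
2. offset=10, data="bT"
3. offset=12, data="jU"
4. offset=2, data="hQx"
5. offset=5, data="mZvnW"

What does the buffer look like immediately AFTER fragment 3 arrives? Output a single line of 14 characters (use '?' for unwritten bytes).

Answer: Zp????????bTjU

Derivation:
Fragment 1: offset=0 data="Zp" -> buffer=Zp????????????
Fragment 2: offset=10 data="bT" -> buffer=Zp????????bT??
Fragment 3: offset=12 data="jU" -> buffer=Zp????????bTjU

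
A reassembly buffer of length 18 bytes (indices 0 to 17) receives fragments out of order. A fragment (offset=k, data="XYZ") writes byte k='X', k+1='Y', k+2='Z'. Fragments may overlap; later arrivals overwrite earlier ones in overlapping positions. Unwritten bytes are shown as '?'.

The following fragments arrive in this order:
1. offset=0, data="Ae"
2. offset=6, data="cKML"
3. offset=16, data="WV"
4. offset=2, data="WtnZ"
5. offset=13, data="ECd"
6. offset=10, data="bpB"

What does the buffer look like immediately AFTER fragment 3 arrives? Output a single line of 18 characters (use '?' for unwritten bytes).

Answer: Ae????cKML??????WV

Derivation:
Fragment 1: offset=0 data="Ae" -> buffer=Ae????????????????
Fragment 2: offset=6 data="cKML" -> buffer=Ae????cKML????????
Fragment 3: offset=16 data="WV" -> buffer=Ae????cKML??????WV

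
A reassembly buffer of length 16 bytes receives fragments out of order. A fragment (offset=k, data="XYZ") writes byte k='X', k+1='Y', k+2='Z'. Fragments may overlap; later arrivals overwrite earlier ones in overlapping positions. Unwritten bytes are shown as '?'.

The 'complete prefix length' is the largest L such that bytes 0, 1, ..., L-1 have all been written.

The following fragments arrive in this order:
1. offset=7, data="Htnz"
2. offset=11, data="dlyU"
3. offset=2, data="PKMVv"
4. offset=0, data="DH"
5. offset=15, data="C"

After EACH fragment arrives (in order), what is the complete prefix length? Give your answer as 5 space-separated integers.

Answer: 0 0 0 15 16

Derivation:
Fragment 1: offset=7 data="Htnz" -> buffer=???????Htnz????? -> prefix_len=0
Fragment 2: offset=11 data="dlyU" -> buffer=???????HtnzdlyU? -> prefix_len=0
Fragment 3: offset=2 data="PKMVv" -> buffer=??PKMVvHtnzdlyU? -> prefix_len=0
Fragment 4: offset=0 data="DH" -> buffer=DHPKMVvHtnzdlyU? -> prefix_len=15
Fragment 5: offset=15 data="C" -> buffer=DHPKMVvHtnzdlyUC -> prefix_len=16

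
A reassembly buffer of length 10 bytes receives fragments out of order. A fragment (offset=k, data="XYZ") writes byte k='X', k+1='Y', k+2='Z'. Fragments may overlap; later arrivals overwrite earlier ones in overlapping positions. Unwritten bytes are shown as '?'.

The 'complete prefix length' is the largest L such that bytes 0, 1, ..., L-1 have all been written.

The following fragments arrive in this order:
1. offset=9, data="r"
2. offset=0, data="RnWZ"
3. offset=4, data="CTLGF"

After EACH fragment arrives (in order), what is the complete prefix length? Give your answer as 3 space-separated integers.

Answer: 0 4 10

Derivation:
Fragment 1: offset=9 data="r" -> buffer=?????????r -> prefix_len=0
Fragment 2: offset=0 data="RnWZ" -> buffer=RnWZ?????r -> prefix_len=4
Fragment 3: offset=4 data="CTLGF" -> buffer=RnWZCTLGFr -> prefix_len=10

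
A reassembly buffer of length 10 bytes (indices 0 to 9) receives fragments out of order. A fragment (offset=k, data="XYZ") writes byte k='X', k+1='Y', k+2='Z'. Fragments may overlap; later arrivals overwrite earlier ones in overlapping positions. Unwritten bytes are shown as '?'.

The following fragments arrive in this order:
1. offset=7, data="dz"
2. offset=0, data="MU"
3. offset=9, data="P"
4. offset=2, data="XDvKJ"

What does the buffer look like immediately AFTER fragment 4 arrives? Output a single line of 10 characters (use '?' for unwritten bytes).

Fragment 1: offset=7 data="dz" -> buffer=???????dz?
Fragment 2: offset=0 data="MU" -> buffer=MU?????dz?
Fragment 3: offset=9 data="P" -> buffer=MU?????dzP
Fragment 4: offset=2 data="XDvKJ" -> buffer=MUXDvKJdzP

Answer: MUXDvKJdzP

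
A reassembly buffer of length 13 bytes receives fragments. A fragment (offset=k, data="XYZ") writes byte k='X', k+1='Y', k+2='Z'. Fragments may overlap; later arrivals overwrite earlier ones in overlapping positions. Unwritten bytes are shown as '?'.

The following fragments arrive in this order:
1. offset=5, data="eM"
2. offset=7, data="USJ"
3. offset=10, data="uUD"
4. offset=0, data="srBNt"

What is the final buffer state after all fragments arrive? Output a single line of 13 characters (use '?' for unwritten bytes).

Fragment 1: offset=5 data="eM" -> buffer=?????eM??????
Fragment 2: offset=7 data="USJ" -> buffer=?????eMUSJ???
Fragment 3: offset=10 data="uUD" -> buffer=?????eMUSJuUD
Fragment 4: offset=0 data="srBNt" -> buffer=srBNteMUSJuUD

Answer: srBNteMUSJuUD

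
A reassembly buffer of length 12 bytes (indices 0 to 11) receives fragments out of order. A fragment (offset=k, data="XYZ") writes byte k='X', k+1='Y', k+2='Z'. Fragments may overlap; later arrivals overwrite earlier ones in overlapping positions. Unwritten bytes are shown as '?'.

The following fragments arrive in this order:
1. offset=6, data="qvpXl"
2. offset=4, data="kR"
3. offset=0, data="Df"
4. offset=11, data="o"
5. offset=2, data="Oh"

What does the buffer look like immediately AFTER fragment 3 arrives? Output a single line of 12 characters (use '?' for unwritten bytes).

Answer: Df??kRqvpXl?

Derivation:
Fragment 1: offset=6 data="qvpXl" -> buffer=??????qvpXl?
Fragment 2: offset=4 data="kR" -> buffer=????kRqvpXl?
Fragment 3: offset=0 data="Df" -> buffer=Df??kRqvpXl?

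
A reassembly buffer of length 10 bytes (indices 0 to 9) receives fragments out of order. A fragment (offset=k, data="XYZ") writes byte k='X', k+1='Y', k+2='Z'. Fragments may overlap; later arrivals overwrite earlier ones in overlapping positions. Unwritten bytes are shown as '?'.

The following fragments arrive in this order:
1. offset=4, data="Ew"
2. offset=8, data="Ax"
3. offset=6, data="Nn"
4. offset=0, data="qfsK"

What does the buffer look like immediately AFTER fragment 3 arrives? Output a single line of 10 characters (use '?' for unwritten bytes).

Fragment 1: offset=4 data="Ew" -> buffer=????Ew????
Fragment 2: offset=8 data="Ax" -> buffer=????Ew??Ax
Fragment 3: offset=6 data="Nn" -> buffer=????EwNnAx

Answer: ????EwNnAx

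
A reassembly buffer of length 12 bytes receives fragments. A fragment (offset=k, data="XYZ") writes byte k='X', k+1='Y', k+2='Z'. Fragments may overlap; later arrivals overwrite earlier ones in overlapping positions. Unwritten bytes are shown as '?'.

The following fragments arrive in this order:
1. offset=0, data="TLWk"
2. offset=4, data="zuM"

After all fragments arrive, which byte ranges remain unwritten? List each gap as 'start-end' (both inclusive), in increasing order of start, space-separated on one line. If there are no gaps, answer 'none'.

Fragment 1: offset=0 len=4
Fragment 2: offset=4 len=3
Gaps: 7-11

Answer: 7-11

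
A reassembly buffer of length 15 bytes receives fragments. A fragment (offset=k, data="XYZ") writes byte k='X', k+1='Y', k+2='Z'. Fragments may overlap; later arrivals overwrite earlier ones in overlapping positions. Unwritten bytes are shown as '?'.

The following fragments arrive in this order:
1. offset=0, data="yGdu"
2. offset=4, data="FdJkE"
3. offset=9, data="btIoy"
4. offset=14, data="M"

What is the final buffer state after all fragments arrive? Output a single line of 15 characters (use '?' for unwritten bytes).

Fragment 1: offset=0 data="yGdu" -> buffer=yGdu???????????
Fragment 2: offset=4 data="FdJkE" -> buffer=yGduFdJkE??????
Fragment 3: offset=9 data="btIoy" -> buffer=yGduFdJkEbtIoy?
Fragment 4: offset=14 data="M" -> buffer=yGduFdJkEbtIoyM

Answer: yGduFdJkEbtIoyM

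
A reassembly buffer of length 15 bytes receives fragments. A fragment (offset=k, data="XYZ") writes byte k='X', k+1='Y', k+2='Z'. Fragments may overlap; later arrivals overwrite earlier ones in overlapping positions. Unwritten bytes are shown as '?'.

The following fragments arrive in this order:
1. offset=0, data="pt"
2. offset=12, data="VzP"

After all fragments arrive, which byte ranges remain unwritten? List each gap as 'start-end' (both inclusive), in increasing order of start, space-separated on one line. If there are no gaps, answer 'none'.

Answer: 2-11

Derivation:
Fragment 1: offset=0 len=2
Fragment 2: offset=12 len=3
Gaps: 2-11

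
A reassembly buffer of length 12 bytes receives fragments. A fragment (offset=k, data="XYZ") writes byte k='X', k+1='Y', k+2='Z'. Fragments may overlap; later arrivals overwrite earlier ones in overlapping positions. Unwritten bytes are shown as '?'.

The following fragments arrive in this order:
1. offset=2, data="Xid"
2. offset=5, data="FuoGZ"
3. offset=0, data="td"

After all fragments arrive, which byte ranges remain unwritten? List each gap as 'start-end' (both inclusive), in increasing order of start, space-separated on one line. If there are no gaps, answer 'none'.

Answer: 10-11

Derivation:
Fragment 1: offset=2 len=3
Fragment 2: offset=5 len=5
Fragment 3: offset=0 len=2
Gaps: 10-11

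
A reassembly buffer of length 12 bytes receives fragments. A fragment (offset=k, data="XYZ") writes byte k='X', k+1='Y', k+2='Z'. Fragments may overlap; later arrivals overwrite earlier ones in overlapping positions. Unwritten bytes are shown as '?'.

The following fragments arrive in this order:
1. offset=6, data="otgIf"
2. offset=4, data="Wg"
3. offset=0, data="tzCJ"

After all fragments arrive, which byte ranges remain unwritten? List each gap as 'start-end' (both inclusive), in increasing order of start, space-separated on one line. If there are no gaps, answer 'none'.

Fragment 1: offset=6 len=5
Fragment 2: offset=4 len=2
Fragment 3: offset=0 len=4
Gaps: 11-11

Answer: 11-11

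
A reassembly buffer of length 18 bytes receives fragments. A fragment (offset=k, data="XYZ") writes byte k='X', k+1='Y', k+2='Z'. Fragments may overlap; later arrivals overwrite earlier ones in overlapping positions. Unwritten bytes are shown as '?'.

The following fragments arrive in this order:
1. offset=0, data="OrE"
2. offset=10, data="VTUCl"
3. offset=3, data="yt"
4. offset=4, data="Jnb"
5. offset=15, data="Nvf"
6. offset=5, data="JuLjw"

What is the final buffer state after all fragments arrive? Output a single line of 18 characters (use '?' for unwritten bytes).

Fragment 1: offset=0 data="OrE" -> buffer=OrE???????????????
Fragment 2: offset=10 data="VTUCl" -> buffer=OrE???????VTUCl???
Fragment 3: offset=3 data="yt" -> buffer=OrEyt?????VTUCl???
Fragment 4: offset=4 data="Jnb" -> buffer=OrEyJnb???VTUCl???
Fragment 5: offset=15 data="Nvf" -> buffer=OrEyJnb???VTUClNvf
Fragment 6: offset=5 data="JuLjw" -> buffer=OrEyJJuLjwVTUClNvf

Answer: OrEyJJuLjwVTUClNvf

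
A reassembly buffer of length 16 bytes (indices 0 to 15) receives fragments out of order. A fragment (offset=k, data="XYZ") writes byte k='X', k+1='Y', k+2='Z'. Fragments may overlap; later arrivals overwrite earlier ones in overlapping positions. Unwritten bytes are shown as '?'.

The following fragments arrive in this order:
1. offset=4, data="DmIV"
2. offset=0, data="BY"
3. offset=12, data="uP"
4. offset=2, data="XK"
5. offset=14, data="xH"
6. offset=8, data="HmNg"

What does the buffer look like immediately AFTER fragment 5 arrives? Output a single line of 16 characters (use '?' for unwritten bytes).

Fragment 1: offset=4 data="DmIV" -> buffer=????DmIV????????
Fragment 2: offset=0 data="BY" -> buffer=BY??DmIV????????
Fragment 3: offset=12 data="uP" -> buffer=BY??DmIV????uP??
Fragment 4: offset=2 data="XK" -> buffer=BYXKDmIV????uP??
Fragment 5: offset=14 data="xH" -> buffer=BYXKDmIV????uPxH

Answer: BYXKDmIV????uPxH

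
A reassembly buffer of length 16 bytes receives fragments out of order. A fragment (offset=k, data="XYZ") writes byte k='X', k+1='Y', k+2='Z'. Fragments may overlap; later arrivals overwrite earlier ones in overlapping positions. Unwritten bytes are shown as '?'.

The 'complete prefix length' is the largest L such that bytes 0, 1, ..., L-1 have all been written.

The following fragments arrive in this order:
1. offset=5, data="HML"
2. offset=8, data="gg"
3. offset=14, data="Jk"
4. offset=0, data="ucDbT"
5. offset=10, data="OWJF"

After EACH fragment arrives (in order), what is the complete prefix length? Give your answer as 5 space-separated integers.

Fragment 1: offset=5 data="HML" -> buffer=?????HML???????? -> prefix_len=0
Fragment 2: offset=8 data="gg" -> buffer=?????HMLgg?????? -> prefix_len=0
Fragment 3: offset=14 data="Jk" -> buffer=?????HMLgg????Jk -> prefix_len=0
Fragment 4: offset=0 data="ucDbT" -> buffer=ucDbTHMLgg????Jk -> prefix_len=10
Fragment 5: offset=10 data="OWJF" -> buffer=ucDbTHMLggOWJFJk -> prefix_len=16

Answer: 0 0 0 10 16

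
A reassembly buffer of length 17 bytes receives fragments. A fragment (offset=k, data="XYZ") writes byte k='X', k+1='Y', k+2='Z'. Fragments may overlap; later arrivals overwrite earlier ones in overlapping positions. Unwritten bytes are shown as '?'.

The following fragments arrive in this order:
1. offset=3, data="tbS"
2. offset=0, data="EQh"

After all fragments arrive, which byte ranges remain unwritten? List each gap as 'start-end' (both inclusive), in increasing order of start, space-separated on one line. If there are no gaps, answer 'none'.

Answer: 6-16

Derivation:
Fragment 1: offset=3 len=3
Fragment 2: offset=0 len=3
Gaps: 6-16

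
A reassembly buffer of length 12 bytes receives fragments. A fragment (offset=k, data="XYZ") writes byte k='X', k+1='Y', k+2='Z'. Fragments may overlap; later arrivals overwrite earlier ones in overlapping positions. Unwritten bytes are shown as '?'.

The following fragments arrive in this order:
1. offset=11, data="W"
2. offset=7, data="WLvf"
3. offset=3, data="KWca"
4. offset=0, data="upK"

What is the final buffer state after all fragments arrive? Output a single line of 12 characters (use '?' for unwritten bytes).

Answer: upKKWcaWLvfW

Derivation:
Fragment 1: offset=11 data="W" -> buffer=???????????W
Fragment 2: offset=7 data="WLvf" -> buffer=???????WLvfW
Fragment 3: offset=3 data="KWca" -> buffer=???KWcaWLvfW
Fragment 4: offset=0 data="upK" -> buffer=upKKWcaWLvfW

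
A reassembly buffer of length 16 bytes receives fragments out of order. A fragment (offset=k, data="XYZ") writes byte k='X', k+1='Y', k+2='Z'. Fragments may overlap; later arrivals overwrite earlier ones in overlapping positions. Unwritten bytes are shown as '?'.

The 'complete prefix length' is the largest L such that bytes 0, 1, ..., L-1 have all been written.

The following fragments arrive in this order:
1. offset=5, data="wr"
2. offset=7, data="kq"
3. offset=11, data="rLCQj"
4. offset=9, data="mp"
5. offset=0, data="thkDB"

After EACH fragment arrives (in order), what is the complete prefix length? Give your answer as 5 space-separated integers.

Answer: 0 0 0 0 16

Derivation:
Fragment 1: offset=5 data="wr" -> buffer=?????wr????????? -> prefix_len=0
Fragment 2: offset=7 data="kq" -> buffer=?????wrkq??????? -> prefix_len=0
Fragment 3: offset=11 data="rLCQj" -> buffer=?????wrkq??rLCQj -> prefix_len=0
Fragment 4: offset=9 data="mp" -> buffer=?????wrkqmprLCQj -> prefix_len=0
Fragment 5: offset=0 data="thkDB" -> buffer=thkDBwrkqmprLCQj -> prefix_len=16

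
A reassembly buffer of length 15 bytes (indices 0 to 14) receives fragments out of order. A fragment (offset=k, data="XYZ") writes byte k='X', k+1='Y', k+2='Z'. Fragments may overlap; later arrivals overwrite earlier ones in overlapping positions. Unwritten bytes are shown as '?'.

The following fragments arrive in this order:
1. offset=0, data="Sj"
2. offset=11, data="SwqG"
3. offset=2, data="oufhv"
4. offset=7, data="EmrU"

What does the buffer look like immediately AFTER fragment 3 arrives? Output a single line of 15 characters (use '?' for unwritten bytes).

Fragment 1: offset=0 data="Sj" -> buffer=Sj?????????????
Fragment 2: offset=11 data="SwqG" -> buffer=Sj?????????SwqG
Fragment 3: offset=2 data="oufhv" -> buffer=Sjoufhv????SwqG

Answer: Sjoufhv????SwqG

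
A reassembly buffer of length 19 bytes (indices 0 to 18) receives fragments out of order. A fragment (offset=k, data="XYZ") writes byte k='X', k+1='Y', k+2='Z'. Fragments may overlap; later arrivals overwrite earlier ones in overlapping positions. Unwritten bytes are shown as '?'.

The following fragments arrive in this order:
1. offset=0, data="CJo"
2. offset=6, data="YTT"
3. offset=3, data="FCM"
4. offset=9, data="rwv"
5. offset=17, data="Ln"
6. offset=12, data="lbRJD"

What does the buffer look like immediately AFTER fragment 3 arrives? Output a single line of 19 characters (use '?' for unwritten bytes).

Fragment 1: offset=0 data="CJo" -> buffer=CJo????????????????
Fragment 2: offset=6 data="YTT" -> buffer=CJo???YTT??????????
Fragment 3: offset=3 data="FCM" -> buffer=CJoFCMYTT??????????

Answer: CJoFCMYTT??????????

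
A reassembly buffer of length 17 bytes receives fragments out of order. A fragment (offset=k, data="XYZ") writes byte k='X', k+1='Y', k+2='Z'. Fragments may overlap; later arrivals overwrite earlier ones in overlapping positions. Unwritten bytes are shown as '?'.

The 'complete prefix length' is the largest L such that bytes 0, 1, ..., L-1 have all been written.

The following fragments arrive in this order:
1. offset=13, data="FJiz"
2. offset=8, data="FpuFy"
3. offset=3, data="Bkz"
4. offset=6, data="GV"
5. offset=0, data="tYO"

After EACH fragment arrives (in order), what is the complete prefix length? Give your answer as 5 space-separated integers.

Answer: 0 0 0 0 17

Derivation:
Fragment 1: offset=13 data="FJiz" -> buffer=?????????????FJiz -> prefix_len=0
Fragment 2: offset=8 data="FpuFy" -> buffer=????????FpuFyFJiz -> prefix_len=0
Fragment 3: offset=3 data="Bkz" -> buffer=???Bkz??FpuFyFJiz -> prefix_len=0
Fragment 4: offset=6 data="GV" -> buffer=???BkzGVFpuFyFJiz -> prefix_len=0
Fragment 5: offset=0 data="tYO" -> buffer=tYOBkzGVFpuFyFJiz -> prefix_len=17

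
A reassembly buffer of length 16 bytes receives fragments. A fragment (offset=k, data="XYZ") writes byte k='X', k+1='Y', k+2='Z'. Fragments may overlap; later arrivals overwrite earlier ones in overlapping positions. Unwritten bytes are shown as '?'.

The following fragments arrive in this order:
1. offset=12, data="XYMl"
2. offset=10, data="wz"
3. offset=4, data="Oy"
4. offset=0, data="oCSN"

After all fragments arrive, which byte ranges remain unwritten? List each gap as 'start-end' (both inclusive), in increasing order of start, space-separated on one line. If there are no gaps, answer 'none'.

Fragment 1: offset=12 len=4
Fragment 2: offset=10 len=2
Fragment 3: offset=4 len=2
Fragment 4: offset=0 len=4
Gaps: 6-9

Answer: 6-9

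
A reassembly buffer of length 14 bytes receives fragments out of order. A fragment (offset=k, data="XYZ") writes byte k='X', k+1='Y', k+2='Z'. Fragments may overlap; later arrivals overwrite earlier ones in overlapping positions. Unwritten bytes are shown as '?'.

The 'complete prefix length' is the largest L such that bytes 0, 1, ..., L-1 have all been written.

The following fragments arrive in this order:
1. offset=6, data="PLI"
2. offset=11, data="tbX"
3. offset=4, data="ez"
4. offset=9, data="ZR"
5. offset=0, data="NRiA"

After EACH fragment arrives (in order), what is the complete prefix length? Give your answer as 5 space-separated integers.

Fragment 1: offset=6 data="PLI" -> buffer=??????PLI????? -> prefix_len=0
Fragment 2: offset=11 data="tbX" -> buffer=??????PLI??tbX -> prefix_len=0
Fragment 3: offset=4 data="ez" -> buffer=????ezPLI??tbX -> prefix_len=0
Fragment 4: offset=9 data="ZR" -> buffer=????ezPLIZRtbX -> prefix_len=0
Fragment 5: offset=0 data="NRiA" -> buffer=NRiAezPLIZRtbX -> prefix_len=14

Answer: 0 0 0 0 14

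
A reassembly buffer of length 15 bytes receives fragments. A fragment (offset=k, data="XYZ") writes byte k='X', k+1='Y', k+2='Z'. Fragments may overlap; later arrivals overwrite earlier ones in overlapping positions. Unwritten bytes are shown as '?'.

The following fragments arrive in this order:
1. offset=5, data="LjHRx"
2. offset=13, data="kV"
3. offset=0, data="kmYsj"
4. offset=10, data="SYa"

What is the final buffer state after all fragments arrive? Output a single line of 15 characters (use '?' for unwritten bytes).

Fragment 1: offset=5 data="LjHRx" -> buffer=?????LjHRx?????
Fragment 2: offset=13 data="kV" -> buffer=?????LjHRx???kV
Fragment 3: offset=0 data="kmYsj" -> buffer=kmYsjLjHRx???kV
Fragment 4: offset=10 data="SYa" -> buffer=kmYsjLjHRxSYakV

Answer: kmYsjLjHRxSYakV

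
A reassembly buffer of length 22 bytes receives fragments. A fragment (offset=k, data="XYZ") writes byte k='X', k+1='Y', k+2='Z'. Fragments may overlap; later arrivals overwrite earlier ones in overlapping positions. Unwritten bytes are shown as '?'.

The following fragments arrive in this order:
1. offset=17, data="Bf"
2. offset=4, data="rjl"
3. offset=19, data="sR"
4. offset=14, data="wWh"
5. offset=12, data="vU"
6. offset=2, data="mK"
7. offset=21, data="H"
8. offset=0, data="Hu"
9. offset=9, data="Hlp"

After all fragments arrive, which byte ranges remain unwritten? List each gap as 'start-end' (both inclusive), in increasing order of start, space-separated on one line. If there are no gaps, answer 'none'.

Fragment 1: offset=17 len=2
Fragment 2: offset=4 len=3
Fragment 3: offset=19 len=2
Fragment 4: offset=14 len=3
Fragment 5: offset=12 len=2
Fragment 6: offset=2 len=2
Fragment 7: offset=21 len=1
Fragment 8: offset=0 len=2
Fragment 9: offset=9 len=3
Gaps: 7-8

Answer: 7-8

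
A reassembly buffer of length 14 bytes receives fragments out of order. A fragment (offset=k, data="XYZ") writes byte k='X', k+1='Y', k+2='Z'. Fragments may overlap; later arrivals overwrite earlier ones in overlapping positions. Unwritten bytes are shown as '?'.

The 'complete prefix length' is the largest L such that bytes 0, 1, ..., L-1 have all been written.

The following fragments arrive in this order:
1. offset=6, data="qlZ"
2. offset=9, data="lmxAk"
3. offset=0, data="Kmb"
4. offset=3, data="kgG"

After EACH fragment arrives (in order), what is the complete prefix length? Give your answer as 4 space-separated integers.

Fragment 1: offset=6 data="qlZ" -> buffer=??????qlZ????? -> prefix_len=0
Fragment 2: offset=9 data="lmxAk" -> buffer=??????qlZlmxAk -> prefix_len=0
Fragment 3: offset=0 data="Kmb" -> buffer=Kmb???qlZlmxAk -> prefix_len=3
Fragment 4: offset=3 data="kgG" -> buffer=KmbkgGqlZlmxAk -> prefix_len=14

Answer: 0 0 3 14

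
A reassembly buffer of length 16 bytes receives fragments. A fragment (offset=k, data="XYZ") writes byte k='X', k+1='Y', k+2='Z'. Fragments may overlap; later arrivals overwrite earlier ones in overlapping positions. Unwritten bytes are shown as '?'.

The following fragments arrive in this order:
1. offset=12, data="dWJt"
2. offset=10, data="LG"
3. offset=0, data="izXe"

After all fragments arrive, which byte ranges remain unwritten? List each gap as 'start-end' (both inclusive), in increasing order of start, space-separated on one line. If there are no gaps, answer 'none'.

Answer: 4-9

Derivation:
Fragment 1: offset=12 len=4
Fragment 2: offset=10 len=2
Fragment 3: offset=0 len=4
Gaps: 4-9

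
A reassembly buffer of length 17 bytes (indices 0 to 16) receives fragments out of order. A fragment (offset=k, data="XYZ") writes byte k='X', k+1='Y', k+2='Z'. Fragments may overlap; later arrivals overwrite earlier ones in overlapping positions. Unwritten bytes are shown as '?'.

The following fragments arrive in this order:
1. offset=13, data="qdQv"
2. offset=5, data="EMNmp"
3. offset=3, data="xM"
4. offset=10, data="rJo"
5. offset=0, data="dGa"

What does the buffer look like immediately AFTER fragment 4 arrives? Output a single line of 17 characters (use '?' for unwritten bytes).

Fragment 1: offset=13 data="qdQv" -> buffer=?????????????qdQv
Fragment 2: offset=5 data="EMNmp" -> buffer=?????EMNmp???qdQv
Fragment 3: offset=3 data="xM" -> buffer=???xMEMNmp???qdQv
Fragment 4: offset=10 data="rJo" -> buffer=???xMEMNmprJoqdQv

Answer: ???xMEMNmprJoqdQv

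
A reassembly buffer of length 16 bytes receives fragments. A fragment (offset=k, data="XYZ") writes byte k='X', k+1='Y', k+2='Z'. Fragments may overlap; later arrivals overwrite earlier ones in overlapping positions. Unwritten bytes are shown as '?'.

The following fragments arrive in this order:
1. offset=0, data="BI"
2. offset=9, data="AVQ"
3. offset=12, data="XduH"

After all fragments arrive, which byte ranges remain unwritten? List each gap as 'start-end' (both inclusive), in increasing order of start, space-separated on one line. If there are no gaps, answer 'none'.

Fragment 1: offset=0 len=2
Fragment 2: offset=9 len=3
Fragment 3: offset=12 len=4
Gaps: 2-8

Answer: 2-8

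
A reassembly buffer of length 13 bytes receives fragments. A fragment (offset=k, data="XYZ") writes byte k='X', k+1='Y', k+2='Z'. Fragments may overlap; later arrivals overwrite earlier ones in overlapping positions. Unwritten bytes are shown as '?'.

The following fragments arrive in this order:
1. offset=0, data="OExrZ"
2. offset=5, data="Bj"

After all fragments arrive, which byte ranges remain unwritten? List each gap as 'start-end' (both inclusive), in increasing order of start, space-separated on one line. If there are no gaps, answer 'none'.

Fragment 1: offset=0 len=5
Fragment 2: offset=5 len=2
Gaps: 7-12

Answer: 7-12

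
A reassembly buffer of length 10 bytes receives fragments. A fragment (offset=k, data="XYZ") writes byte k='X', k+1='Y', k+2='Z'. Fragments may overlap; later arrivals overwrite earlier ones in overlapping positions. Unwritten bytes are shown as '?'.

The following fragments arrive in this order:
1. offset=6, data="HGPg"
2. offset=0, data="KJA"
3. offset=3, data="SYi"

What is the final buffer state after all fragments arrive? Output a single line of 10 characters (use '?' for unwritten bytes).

Fragment 1: offset=6 data="HGPg" -> buffer=??????HGPg
Fragment 2: offset=0 data="KJA" -> buffer=KJA???HGPg
Fragment 3: offset=3 data="SYi" -> buffer=KJASYiHGPg

Answer: KJASYiHGPg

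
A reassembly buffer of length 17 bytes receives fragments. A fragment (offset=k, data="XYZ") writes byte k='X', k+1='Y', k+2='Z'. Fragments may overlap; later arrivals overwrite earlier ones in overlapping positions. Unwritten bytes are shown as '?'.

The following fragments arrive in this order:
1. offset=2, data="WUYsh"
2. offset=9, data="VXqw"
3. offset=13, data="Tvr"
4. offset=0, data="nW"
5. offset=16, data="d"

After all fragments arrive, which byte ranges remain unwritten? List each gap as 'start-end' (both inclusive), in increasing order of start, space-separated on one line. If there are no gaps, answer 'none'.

Fragment 1: offset=2 len=5
Fragment 2: offset=9 len=4
Fragment 3: offset=13 len=3
Fragment 4: offset=0 len=2
Fragment 5: offset=16 len=1
Gaps: 7-8

Answer: 7-8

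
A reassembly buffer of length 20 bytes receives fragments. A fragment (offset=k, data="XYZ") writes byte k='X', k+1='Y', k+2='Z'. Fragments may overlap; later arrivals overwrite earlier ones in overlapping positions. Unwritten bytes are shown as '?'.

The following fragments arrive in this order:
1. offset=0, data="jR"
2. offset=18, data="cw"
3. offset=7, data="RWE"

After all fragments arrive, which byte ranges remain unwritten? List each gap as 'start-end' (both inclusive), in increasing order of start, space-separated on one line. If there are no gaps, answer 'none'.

Fragment 1: offset=0 len=2
Fragment 2: offset=18 len=2
Fragment 3: offset=7 len=3
Gaps: 2-6 10-17

Answer: 2-6 10-17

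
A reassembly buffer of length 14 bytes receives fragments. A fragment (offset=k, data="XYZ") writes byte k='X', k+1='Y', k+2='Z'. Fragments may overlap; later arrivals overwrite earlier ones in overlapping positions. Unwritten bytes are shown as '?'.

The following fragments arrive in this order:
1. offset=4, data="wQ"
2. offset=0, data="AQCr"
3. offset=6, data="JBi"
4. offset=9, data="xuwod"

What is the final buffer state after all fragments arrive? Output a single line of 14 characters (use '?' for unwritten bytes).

Fragment 1: offset=4 data="wQ" -> buffer=????wQ????????
Fragment 2: offset=0 data="AQCr" -> buffer=AQCrwQ????????
Fragment 3: offset=6 data="JBi" -> buffer=AQCrwQJBi?????
Fragment 4: offset=9 data="xuwod" -> buffer=AQCrwQJBixuwod

Answer: AQCrwQJBixuwod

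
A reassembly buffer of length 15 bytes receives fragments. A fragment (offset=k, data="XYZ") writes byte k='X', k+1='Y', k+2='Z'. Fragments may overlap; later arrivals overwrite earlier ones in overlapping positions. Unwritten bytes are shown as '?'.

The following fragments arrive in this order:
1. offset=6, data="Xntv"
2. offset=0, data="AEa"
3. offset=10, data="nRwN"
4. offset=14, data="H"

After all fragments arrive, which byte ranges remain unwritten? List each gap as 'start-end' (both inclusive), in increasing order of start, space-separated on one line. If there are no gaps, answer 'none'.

Fragment 1: offset=6 len=4
Fragment 2: offset=0 len=3
Fragment 3: offset=10 len=4
Fragment 4: offset=14 len=1
Gaps: 3-5

Answer: 3-5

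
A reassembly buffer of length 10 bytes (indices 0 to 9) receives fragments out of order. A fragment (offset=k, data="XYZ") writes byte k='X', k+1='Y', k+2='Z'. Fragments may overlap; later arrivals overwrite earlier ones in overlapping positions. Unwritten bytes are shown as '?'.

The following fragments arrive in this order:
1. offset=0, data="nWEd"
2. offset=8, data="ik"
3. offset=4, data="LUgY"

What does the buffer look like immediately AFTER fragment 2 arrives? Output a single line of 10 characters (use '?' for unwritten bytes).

Answer: nWEd????ik

Derivation:
Fragment 1: offset=0 data="nWEd" -> buffer=nWEd??????
Fragment 2: offset=8 data="ik" -> buffer=nWEd????ik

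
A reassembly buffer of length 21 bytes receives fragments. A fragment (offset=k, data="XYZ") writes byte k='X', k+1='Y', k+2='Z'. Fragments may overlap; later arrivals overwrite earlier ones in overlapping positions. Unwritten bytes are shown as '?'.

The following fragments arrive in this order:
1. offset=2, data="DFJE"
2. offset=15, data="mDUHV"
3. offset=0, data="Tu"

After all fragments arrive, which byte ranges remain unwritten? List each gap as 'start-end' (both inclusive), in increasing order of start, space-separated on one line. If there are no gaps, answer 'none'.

Fragment 1: offset=2 len=4
Fragment 2: offset=15 len=5
Fragment 3: offset=0 len=2
Gaps: 6-14 20-20

Answer: 6-14 20-20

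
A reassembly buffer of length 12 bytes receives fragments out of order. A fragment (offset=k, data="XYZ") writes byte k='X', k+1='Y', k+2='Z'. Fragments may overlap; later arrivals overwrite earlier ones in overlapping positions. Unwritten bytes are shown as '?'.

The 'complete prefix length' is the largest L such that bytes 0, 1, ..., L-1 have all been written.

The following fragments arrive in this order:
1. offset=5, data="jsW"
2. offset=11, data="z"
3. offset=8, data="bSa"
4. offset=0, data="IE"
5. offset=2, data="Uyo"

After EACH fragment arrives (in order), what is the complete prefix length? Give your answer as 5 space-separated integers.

Answer: 0 0 0 2 12

Derivation:
Fragment 1: offset=5 data="jsW" -> buffer=?????jsW???? -> prefix_len=0
Fragment 2: offset=11 data="z" -> buffer=?????jsW???z -> prefix_len=0
Fragment 3: offset=8 data="bSa" -> buffer=?????jsWbSaz -> prefix_len=0
Fragment 4: offset=0 data="IE" -> buffer=IE???jsWbSaz -> prefix_len=2
Fragment 5: offset=2 data="Uyo" -> buffer=IEUyojsWbSaz -> prefix_len=12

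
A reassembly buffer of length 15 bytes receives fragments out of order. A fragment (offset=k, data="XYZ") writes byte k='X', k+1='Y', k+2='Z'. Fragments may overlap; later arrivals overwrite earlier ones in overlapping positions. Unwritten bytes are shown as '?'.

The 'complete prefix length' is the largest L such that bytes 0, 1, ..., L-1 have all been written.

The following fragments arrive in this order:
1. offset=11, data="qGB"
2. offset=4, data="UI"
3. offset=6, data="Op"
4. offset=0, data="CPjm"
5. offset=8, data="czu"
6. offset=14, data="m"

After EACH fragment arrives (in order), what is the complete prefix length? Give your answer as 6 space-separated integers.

Answer: 0 0 0 8 14 15

Derivation:
Fragment 1: offset=11 data="qGB" -> buffer=???????????qGB? -> prefix_len=0
Fragment 2: offset=4 data="UI" -> buffer=????UI?????qGB? -> prefix_len=0
Fragment 3: offset=6 data="Op" -> buffer=????UIOp???qGB? -> prefix_len=0
Fragment 4: offset=0 data="CPjm" -> buffer=CPjmUIOp???qGB? -> prefix_len=8
Fragment 5: offset=8 data="czu" -> buffer=CPjmUIOpczuqGB? -> prefix_len=14
Fragment 6: offset=14 data="m" -> buffer=CPjmUIOpczuqGBm -> prefix_len=15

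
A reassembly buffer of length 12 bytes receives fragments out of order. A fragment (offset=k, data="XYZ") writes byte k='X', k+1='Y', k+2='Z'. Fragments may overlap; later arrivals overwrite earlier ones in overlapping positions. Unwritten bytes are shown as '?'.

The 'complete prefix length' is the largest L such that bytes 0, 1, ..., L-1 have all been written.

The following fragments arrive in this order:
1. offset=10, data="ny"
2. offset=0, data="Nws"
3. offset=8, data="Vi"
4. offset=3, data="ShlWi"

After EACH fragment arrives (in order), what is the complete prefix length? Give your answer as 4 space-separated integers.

Answer: 0 3 3 12

Derivation:
Fragment 1: offset=10 data="ny" -> buffer=??????????ny -> prefix_len=0
Fragment 2: offset=0 data="Nws" -> buffer=Nws???????ny -> prefix_len=3
Fragment 3: offset=8 data="Vi" -> buffer=Nws?????Viny -> prefix_len=3
Fragment 4: offset=3 data="ShlWi" -> buffer=NwsShlWiViny -> prefix_len=12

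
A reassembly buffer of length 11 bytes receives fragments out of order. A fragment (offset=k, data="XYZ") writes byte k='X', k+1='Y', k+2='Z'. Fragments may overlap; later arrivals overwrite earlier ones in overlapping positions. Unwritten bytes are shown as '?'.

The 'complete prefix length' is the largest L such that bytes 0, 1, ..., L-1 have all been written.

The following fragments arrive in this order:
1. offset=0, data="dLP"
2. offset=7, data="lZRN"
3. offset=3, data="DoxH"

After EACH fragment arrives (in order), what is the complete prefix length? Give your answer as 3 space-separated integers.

Answer: 3 3 11

Derivation:
Fragment 1: offset=0 data="dLP" -> buffer=dLP???????? -> prefix_len=3
Fragment 2: offset=7 data="lZRN" -> buffer=dLP????lZRN -> prefix_len=3
Fragment 3: offset=3 data="DoxH" -> buffer=dLPDoxHlZRN -> prefix_len=11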